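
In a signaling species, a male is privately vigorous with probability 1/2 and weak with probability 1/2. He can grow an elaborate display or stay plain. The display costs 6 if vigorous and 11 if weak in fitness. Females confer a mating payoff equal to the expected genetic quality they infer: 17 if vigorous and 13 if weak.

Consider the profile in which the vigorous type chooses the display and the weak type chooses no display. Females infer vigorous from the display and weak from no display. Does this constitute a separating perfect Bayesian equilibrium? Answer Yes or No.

No

Under these beliefs, the display earns mating payoff 17 and no display earns mating payoff 13.
vigorous: the display nets 17 − 6 = 11; no display nets 13. vigorous would deviate to no display.
weak: the display nets 17 − 11 = 6; no display nets 13. weak prefers no display.
vigorous has a profitable deviation, so the profile is not an equilibrium.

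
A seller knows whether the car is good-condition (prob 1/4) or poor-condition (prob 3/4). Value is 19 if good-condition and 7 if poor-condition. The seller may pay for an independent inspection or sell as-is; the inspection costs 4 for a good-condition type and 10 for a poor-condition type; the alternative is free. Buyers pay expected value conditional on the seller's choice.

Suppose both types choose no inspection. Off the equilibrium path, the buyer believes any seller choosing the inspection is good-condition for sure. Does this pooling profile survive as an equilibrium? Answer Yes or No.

No

On path, the buyer holds the prior and pays 1/4·19 + 3/4·7 = 10. Off path (the inspection), believing good-condition, it pays 19.
good-condition: no inspection nets 10; the inspection nets 19 − 4 = 15. good-condition would deviate.
poor-condition: no inspection nets 10; the inspection nets 19 − 10 = 9. poor-condition stays.
A type deviates, so pooling fails.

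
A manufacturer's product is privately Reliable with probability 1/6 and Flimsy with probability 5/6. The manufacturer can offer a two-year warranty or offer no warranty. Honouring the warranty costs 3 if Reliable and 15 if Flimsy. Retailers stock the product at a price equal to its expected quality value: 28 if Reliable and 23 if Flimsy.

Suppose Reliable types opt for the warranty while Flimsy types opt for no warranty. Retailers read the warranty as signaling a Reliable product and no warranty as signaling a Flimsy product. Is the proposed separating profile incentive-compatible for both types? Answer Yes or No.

Under these beliefs, the warranty earns price 28 and no warranty earns price 23.
Reliable: the warranty nets 28 − 3 = 25; no warranty nets 23. Reliable prefers the warranty.
Flimsy: the warranty nets 28 − 15 = 13; no warranty nets 23. Flimsy prefers no warranty.
Neither type deviates, so the separating profile is an equilibrium.

Yes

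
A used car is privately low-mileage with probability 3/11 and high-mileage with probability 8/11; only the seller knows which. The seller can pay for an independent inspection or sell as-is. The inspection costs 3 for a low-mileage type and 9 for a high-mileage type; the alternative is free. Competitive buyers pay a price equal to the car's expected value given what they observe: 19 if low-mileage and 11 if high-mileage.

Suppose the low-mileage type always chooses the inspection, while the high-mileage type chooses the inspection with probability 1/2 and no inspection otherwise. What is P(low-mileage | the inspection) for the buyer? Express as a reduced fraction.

P(the inspection) = (3/11)·1 + (8/11)·(1/2) = 7/11.
By Bayes' rule, P(low-mileage | the inspection) = (3/11) / (7/11) = 3/7.

3/7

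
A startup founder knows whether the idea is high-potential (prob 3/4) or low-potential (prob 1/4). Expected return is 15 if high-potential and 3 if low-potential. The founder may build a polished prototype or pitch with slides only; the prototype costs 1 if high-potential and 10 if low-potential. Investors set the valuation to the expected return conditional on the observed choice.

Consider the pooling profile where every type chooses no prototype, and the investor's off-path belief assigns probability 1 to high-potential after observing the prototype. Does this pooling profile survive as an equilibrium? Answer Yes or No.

No

On path, the investor holds the prior and pays 3/4·15 + 1/4·3 = 12. Off path (the prototype), believing high-potential, it pays 15.
high-potential: no prototype nets 12; the prototype nets 15 − 1 = 14. high-potential would deviate.
low-potential: no prototype nets 12; the prototype nets 15 − 10 = 5. low-potential stays.
A type deviates, so pooling fails.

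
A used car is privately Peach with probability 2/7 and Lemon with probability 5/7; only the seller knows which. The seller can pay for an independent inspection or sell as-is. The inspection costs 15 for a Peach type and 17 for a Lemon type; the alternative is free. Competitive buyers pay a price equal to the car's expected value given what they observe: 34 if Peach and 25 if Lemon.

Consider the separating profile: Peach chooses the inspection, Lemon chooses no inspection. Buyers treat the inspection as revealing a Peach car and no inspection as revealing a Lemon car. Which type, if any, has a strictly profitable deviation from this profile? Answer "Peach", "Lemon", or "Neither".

Peach

The inspection pays 34; no inspection pays 25.
Peach: assigned the inspection, nets 34 − 15 = 19; deviating to no inspection nets 25.
Lemon: assigned no inspection, nets 25; deviating to the inspection nets 34 − 17 = 17.
The Peach type gains 6 by deviating.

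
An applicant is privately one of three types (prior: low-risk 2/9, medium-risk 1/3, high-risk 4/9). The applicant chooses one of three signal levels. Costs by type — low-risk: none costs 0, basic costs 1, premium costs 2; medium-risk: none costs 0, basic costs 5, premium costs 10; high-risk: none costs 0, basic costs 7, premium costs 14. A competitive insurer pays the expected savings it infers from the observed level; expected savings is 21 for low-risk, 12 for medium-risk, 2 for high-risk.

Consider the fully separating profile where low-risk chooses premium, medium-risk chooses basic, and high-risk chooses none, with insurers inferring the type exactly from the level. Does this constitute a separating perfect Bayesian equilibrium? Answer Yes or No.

No

Separating rebates: premium → 21, basic → 12, none → 2.
low-risk (assigned premium): none: 2 − 0 = 2; basic: 12 − 1 = 11; premium: 21 − 2 = 19. low-risk stays.
medium-risk (assigned basic): none: 2 − 0 = 2; basic: 12 − 5 = 7; premium: 21 − 10 = 11. medium-risk prefers premium.
high-risk (assigned none): none: 2 − 0 = 2; basic: 12 − 7 = 5; premium: 21 − 14 = 7. high-risk prefers premium.
At least one type deviates; the separating profile fails.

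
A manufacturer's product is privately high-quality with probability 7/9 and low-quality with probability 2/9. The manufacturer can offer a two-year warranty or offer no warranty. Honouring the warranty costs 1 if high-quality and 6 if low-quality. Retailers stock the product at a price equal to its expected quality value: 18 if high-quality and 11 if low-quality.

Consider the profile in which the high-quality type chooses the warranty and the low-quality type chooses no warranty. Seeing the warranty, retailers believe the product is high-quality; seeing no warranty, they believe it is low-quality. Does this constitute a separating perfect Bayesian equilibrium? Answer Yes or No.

No

Under these beliefs, the warranty earns price 18 and no warranty earns price 11.
high-quality: the warranty nets 18 − 1 = 17; no warranty nets 11. high-quality prefers the warranty.
low-quality: the warranty nets 18 − 6 = 12; no warranty nets 11. low-quality would deviate to the warranty.
low-quality has a profitable deviation, so the profile is not an equilibrium.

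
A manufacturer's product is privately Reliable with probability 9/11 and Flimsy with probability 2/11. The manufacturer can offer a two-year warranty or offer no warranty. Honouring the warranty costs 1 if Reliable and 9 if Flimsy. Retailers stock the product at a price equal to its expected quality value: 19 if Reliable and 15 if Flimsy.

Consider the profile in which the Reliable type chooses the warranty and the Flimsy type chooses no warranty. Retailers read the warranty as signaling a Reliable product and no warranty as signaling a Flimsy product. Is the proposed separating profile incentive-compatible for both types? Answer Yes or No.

Yes

Under these beliefs, the warranty earns price 19 and no warranty earns price 15.
Reliable: the warranty nets 19 − 1 = 18; no warranty nets 15. Reliable prefers the warranty.
Flimsy: the warranty nets 19 − 9 = 10; no warranty nets 15. Flimsy prefers no warranty.
Neither type deviates, so the separating profile is an equilibrium.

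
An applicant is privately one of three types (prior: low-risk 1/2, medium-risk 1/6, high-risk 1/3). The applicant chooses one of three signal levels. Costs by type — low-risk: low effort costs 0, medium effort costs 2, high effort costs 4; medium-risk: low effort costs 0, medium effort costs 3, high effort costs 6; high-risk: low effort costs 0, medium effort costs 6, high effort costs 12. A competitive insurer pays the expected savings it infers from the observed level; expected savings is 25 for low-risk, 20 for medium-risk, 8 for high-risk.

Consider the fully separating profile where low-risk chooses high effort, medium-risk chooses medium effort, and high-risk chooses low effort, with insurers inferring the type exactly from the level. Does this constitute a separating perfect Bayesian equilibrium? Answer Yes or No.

Separating rebates: high effort → 25, medium effort → 20, low effort → 8.
low-risk (assigned high effort): low effort: 8 − 0 = 8; medium effort: 20 − 2 = 18; high effort: 25 − 4 = 21. low-risk stays.
medium-risk (assigned medium effort): low effort: 8 − 0 = 8; medium effort: 20 − 3 = 17; high effort: 25 − 6 = 19. medium-risk prefers high effort.
high-risk (assigned low effort): low effort: 8 − 0 = 8; medium effort: 20 − 6 = 14; high effort: 25 − 12 = 13. high-risk prefers medium effort.
At least one type deviates; the separating profile fails.

No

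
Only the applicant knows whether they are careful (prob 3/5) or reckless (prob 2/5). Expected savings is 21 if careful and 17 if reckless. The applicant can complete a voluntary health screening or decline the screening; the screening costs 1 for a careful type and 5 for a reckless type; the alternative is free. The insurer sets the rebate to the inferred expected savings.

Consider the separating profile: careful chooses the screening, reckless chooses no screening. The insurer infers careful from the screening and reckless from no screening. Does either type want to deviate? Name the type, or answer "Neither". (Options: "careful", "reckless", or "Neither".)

The screening pays 21; no screening pays 17.
careful: assigned the screening, nets 21 − 1 = 20; deviating to no screening nets 17.
reckless: assigned no screening, nets 17; deviating to the screening nets 21 − 5 = 16.
Both types strictly prefer their assigned action; no profitable deviation.

Neither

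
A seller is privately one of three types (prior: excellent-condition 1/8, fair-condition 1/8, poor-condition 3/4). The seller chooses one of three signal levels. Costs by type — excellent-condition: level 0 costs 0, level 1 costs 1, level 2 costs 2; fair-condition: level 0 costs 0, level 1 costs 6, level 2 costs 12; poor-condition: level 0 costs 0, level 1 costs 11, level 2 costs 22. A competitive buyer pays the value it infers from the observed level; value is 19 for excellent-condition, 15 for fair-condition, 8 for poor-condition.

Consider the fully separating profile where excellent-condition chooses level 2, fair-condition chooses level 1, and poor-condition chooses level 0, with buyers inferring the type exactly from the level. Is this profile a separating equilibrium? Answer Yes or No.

Yes

Separating prices: level 2 → 19, level 1 → 15, level 0 → 8.
excellent-condition (assigned level 2): level 0: 8 − 0 = 8; level 1: 15 − 1 = 14; level 2: 19 − 2 = 17. excellent-condition stays.
fair-condition (assigned level 1): level 0: 8 − 0 = 8; level 1: 15 − 6 = 9; level 2: 19 − 12 = 7. fair-condition stays.
poor-condition (assigned level 0): level 0: 8 − 0 = 8; level 1: 15 − 11 = 4; level 2: 19 − 22 = -3. poor-condition stays.
Every type prefers its assigned level; separation holds.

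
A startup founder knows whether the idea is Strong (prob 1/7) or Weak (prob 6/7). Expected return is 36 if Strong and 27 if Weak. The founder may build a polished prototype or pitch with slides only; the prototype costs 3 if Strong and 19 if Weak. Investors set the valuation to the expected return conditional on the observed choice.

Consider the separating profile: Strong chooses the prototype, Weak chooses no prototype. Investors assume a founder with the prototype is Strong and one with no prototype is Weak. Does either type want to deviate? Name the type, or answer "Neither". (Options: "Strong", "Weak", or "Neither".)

The prototype pays 36; no prototype pays 27.
Strong: assigned the prototype, nets 36 − 3 = 33; deviating to no prototype nets 27.
Weak: assigned no prototype, nets 27; deviating to the prototype nets 36 − 19 = 17.
Both types strictly prefer their assigned action; no profitable deviation.

Neither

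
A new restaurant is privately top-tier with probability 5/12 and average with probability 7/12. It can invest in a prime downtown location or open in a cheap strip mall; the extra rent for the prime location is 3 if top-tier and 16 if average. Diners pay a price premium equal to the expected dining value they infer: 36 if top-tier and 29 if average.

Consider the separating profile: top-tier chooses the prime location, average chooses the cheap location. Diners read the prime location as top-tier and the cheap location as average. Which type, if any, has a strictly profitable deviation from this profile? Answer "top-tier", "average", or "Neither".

Neither

The prime location pays 36; the cheap location pays 29.
top-tier: assigned the prime location, nets 36 − 3 = 33; deviating to the cheap location nets 29.
average: assigned the cheap location, nets 29; deviating to the prime location nets 36 − 16 = 20.
Both types strictly prefer their assigned action; no profitable deviation.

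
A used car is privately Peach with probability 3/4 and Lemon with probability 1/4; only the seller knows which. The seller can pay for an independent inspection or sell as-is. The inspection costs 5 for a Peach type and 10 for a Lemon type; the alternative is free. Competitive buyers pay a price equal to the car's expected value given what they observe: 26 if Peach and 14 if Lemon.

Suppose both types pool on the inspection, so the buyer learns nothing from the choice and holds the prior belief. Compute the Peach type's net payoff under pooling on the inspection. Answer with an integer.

Pooled price = 3/4·26 + 1/4·14 = 23.
Peach pays cost 5 for the inspection, so net payoff = 23 − 5 = 18.

18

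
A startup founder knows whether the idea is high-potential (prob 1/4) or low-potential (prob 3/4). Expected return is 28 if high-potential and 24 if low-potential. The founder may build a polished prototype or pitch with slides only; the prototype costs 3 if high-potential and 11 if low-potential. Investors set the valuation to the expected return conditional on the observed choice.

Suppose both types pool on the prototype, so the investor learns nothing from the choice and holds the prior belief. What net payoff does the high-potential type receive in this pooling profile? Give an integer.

Pooled valuation = 1/4·28 + 3/4·24 = 25.
high-potential pays cost 3 for the prototype, so net payoff = 25 − 3 = 22.

22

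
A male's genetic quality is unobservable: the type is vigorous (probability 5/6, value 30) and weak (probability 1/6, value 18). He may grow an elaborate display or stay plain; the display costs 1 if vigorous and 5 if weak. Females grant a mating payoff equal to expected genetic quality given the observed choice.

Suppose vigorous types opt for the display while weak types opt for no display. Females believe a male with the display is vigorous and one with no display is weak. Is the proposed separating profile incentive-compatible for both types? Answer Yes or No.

Under these beliefs, the display earns mating payoff 30 and no display earns mating payoff 18.
vigorous: the display nets 30 − 1 = 29; no display nets 18. vigorous prefers the display.
weak: the display nets 30 − 5 = 25; no display nets 18. weak would deviate to the display.
weak has a profitable deviation, so the profile is not an equilibrium.

No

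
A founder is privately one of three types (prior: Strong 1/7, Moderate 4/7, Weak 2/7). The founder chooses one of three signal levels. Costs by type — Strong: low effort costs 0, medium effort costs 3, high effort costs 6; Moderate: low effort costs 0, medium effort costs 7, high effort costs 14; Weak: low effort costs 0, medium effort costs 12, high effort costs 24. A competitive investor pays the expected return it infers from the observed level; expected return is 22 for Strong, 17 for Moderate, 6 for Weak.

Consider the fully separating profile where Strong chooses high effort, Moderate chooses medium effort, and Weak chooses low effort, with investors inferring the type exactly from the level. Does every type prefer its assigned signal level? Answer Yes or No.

Yes

Separating valuations: high effort → 22, medium effort → 17, low effort → 6.
Strong (assigned high effort): low effort: 6 − 0 = 6; medium effort: 17 − 3 = 14; high effort: 22 − 6 = 16. Strong stays.
Moderate (assigned medium effort): low effort: 6 − 0 = 6; medium effort: 17 − 7 = 10; high effort: 22 − 14 = 8. Moderate stays.
Weak (assigned low effort): low effort: 6 − 0 = 6; medium effort: 17 − 12 = 5; high effort: 22 − 24 = -2. Weak stays.
Every type prefers its assigned level; separation holds.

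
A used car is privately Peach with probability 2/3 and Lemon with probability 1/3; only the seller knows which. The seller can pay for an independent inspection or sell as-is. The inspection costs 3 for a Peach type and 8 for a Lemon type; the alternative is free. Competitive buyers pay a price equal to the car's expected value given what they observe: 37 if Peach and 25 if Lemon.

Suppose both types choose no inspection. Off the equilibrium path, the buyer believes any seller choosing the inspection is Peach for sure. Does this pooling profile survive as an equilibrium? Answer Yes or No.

On path, the buyer holds the prior and pays 2/3·37 + 1/3·25 = 33. Off path (the inspection), believing Peach, it pays 37.
Peach: no inspection nets 33; the inspection nets 37 − 3 = 34. Peach would deviate.
Lemon: no inspection nets 33; the inspection nets 37 − 8 = 29. Lemon stays.
A type deviates, so pooling fails.

No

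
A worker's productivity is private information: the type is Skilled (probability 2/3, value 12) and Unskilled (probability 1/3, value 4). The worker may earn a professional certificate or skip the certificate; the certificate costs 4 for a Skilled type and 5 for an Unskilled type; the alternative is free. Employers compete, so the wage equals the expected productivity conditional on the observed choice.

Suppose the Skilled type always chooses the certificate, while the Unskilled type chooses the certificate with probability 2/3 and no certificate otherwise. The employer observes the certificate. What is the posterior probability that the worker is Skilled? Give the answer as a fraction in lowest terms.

3/4

P(the certificate) = (2/3)·1 + (1/3)·(2/3) = 8/9.
By Bayes' rule, P(Skilled | the certificate) = (2/3) / (8/9) = 3/4.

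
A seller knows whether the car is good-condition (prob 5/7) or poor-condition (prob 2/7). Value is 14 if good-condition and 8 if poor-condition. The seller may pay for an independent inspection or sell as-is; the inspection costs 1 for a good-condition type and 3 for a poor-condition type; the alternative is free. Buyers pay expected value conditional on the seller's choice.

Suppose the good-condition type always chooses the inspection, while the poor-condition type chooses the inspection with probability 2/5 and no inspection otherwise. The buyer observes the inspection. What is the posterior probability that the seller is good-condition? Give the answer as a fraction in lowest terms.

25/29

P(the inspection) = (5/7)·1 + (2/7)·(2/5) = 29/35.
By Bayes' rule, P(good-condition | the inspection) = (5/7) / (29/35) = 25/29.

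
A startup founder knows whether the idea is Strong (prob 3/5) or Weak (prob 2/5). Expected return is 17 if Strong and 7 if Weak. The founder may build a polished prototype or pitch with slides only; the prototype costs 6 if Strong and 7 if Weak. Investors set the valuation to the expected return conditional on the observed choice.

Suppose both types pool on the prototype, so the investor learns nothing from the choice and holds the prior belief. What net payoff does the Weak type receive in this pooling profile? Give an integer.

6

Pooled valuation = 3/5·17 + 2/5·7 = 13.
Weak pays cost 7 for the prototype, so net payoff = 13 − 7 = 6.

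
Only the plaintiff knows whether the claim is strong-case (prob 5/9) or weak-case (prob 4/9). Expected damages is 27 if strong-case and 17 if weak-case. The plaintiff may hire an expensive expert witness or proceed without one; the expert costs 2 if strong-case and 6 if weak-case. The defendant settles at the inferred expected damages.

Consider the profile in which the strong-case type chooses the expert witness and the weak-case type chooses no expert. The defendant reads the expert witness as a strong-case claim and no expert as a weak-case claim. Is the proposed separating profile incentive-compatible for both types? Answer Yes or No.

Under these beliefs, the expert witness earns settlement 27 and no expert earns settlement 17.
strong-case: the expert witness nets 27 − 2 = 25; no expert nets 17. strong-case prefers the expert witness.
weak-case: the expert witness nets 27 − 6 = 21; no expert nets 17. weak-case would deviate to the expert witness.
weak-case has a profitable deviation, so the profile is not an equilibrium.

No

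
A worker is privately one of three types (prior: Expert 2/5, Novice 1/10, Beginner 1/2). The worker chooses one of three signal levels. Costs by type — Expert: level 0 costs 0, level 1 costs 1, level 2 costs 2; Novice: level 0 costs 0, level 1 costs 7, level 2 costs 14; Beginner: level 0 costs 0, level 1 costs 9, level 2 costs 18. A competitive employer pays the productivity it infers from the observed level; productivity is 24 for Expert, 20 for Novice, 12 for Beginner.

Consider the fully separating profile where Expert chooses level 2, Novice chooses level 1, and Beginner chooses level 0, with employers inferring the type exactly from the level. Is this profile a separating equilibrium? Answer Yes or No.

Yes

Separating wages: level 2 → 24, level 1 → 20, level 0 → 12.
Expert (assigned level 2): level 0: 12 − 0 = 12; level 1: 20 − 1 = 19; level 2: 24 − 2 = 22. Expert stays.
Novice (assigned level 1): level 0: 12 − 0 = 12; level 1: 20 − 7 = 13; level 2: 24 − 14 = 10. Novice stays.
Beginner (assigned level 0): level 0: 12 − 0 = 12; level 1: 20 − 9 = 11; level 2: 24 − 18 = 6. Beginner stays.
Every type prefers its assigned level; separation holds.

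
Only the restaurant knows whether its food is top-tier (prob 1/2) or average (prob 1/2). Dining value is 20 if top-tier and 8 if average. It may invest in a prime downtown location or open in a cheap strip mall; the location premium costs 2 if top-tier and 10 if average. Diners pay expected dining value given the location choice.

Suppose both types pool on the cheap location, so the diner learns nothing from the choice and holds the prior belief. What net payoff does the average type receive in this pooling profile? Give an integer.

Pooled price premium = 1/2·20 + 1/2·8 = 14.
average pays no cost for the cheap location, so net payoff = 14.

14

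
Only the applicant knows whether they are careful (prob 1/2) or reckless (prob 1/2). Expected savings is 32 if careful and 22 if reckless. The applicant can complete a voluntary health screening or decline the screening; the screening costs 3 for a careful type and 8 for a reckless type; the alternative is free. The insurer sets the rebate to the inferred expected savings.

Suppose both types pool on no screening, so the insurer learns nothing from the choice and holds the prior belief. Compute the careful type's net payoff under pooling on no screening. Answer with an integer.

27

Pooled rebate = 1/2·32 + 1/2·22 = 27.
careful pays no cost for no screening, so net payoff = 27.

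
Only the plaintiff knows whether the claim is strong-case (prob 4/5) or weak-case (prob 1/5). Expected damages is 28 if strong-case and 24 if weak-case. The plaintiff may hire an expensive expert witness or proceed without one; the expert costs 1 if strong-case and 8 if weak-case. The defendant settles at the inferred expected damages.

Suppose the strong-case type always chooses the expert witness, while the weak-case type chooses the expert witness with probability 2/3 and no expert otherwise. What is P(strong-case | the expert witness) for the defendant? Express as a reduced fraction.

6/7

P(the expert witness) = (4/5)·1 + (1/5)·(2/3) = 14/15.
By Bayes' rule, P(strong-case | the expert witness) = (4/5) / (14/15) = 6/7.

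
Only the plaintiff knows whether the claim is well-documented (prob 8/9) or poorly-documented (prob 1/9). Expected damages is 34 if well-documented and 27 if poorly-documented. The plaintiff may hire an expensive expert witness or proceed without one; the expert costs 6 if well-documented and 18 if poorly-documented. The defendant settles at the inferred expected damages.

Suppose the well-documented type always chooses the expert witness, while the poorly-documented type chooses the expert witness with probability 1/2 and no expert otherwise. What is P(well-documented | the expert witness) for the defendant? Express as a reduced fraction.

P(the expert witness) = (8/9)·1 + (1/9)·(1/2) = 17/18.
By Bayes' rule, P(well-documented | the expert witness) = (8/9) / (17/18) = 16/17.

16/17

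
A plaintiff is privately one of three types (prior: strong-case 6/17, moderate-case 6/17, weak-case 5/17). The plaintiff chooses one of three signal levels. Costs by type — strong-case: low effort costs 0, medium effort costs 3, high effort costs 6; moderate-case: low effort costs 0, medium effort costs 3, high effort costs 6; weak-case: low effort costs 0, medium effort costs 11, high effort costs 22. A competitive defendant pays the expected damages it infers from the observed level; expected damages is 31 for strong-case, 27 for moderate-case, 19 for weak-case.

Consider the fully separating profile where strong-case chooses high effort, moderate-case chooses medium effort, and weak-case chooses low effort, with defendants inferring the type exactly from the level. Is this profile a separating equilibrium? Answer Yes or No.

No

Separating settlements: high effort → 31, medium effort → 27, low effort → 19.
strong-case (assigned high effort): low effort: 19 − 0 = 19; medium effort: 27 − 3 = 24; high effort: 31 − 6 = 25. strong-case stays.
moderate-case (assigned medium effort): low effort: 19 − 0 = 19; medium effort: 27 − 3 = 24; high effort: 31 − 6 = 25. moderate-case prefers high effort.
weak-case (assigned low effort): low effort: 19 − 0 = 19; medium effort: 27 − 11 = 16; high effort: 31 − 22 = 9. weak-case stays.
At least one type deviates; the separating profile fails.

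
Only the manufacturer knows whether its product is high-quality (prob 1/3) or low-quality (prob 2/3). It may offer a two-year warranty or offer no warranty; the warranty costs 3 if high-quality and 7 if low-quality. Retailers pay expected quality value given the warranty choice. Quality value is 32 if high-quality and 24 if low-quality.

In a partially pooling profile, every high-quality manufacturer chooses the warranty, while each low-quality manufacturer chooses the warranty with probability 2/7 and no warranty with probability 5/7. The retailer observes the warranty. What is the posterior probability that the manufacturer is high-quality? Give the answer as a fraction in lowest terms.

7/11

P(the warranty) = (1/3)·1 + (2/3)·(2/7) = 11/21.
By Bayes' rule, P(high-quality | the warranty) = (1/3) / (11/21) = 7/11.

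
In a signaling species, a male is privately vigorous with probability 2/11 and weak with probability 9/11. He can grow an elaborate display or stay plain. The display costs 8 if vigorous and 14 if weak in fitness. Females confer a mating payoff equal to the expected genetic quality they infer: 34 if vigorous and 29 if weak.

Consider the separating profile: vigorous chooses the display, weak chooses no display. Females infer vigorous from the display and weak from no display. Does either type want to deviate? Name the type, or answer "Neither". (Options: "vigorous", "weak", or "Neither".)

vigorous

The display pays 34; no display pays 29.
vigorous: assigned the display, nets 34 − 8 = 26; deviating to no display nets 29.
weak: assigned no display, nets 29; deviating to the display nets 34 − 14 = 20.
The vigorous type gains 3 by deviating.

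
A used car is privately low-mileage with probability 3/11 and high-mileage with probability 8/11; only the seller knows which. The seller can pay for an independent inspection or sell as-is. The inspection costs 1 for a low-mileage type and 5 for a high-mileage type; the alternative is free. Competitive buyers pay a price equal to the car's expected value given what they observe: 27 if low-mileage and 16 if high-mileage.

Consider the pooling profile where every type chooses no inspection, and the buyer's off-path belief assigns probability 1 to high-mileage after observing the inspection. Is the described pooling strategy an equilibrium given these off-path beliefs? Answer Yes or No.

On path, the buyer holds the prior and pays 3/11·27 + 8/11·16 = 19. Off path (the inspection), believing high-mileage, it pays 16.
low-mileage: no inspection nets 19; the inspection nets 16 − 1 = 15. low-mileage stays.
high-mileage: no inspection nets 19; the inspection nets 16 − 5 = 11. high-mileage stays.
No type deviates, so pooling is sustained.

Yes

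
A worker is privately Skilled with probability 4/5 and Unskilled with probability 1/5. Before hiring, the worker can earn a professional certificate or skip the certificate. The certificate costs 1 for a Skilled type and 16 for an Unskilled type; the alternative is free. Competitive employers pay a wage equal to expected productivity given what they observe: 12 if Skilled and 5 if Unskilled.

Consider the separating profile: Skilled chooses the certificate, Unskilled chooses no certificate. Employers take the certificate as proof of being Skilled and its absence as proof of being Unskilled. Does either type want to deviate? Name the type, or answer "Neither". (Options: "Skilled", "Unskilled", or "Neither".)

Neither

The certificate pays 12; no certificate pays 5.
Skilled: assigned the certificate, nets 12 − 1 = 11; deviating to no certificate nets 5.
Unskilled: assigned no certificate, nets 5; deviating to the certificate nets 12 − 16 = -4.
Both types strictly prefer their assigned action; no profitable deviation.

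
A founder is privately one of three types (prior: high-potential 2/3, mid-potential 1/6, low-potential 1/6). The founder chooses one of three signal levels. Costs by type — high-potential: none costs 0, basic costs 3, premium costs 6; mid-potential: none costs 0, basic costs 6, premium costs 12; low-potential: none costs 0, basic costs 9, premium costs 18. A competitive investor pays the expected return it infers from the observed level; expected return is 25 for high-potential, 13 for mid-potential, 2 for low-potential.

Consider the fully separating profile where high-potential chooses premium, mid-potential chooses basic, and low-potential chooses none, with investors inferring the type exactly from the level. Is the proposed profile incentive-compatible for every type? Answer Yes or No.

No

Separating valuations: premium → 25, basic → 13, none → 2.
high-potential (assigned premium): none: 2 − 0 = 2; basic: 13 − 3 = 10; premium: 25 − 6 = 19. high-potential stays.
mid-potential (assigned basic): none: 2 − 0 = 2; basic: 13 − 6 = 7; premium: 25 − 12 = 13. mid-potential prefers premium.
low-potential (assigned none): none: 2 − 0 = 2; basic: 13 − 9 = 4; premium: 25 − 18 = 7. low-potential prefers premium.
At least one type deviates; the separating profile fails.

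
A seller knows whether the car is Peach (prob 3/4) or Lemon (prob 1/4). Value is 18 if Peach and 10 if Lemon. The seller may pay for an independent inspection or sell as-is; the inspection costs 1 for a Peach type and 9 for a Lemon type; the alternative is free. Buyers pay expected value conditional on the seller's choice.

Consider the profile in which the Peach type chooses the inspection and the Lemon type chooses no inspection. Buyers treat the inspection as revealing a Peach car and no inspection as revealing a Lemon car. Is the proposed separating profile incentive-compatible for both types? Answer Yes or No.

Under these beliefs, the inspection earns price 18 and no inspection earns price 10.
Peach: the inspection nets 18 − 1 = 17; no inspection nets 10. Peach prefers the inspection.
Lemon: the inspection nets 18 − 9 = 9; no inspection nets 10. Lemon prefers no inspection.
Neither type deviates, so the separating profile is an equilibrium.

Yes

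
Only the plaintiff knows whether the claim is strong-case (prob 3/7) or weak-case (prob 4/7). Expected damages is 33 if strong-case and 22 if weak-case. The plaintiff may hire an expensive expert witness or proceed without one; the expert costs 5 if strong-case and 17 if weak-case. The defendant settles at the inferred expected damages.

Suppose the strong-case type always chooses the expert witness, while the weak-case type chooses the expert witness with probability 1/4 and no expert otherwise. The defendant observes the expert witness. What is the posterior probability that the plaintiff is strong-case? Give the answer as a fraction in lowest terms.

3/4

P(the expert witness) = (3/7)·1 + (4/7)·(1/4) = 4/7.
By Bayes' rule, P(strong-case | the expert witness) = (3/7) / (4/7) = 3/4.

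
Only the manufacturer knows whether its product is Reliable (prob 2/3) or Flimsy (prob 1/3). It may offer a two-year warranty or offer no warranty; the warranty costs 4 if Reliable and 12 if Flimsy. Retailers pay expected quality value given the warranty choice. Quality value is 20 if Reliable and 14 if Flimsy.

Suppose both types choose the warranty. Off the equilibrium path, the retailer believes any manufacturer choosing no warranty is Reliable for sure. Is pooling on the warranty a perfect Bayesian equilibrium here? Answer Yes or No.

No

On path, the retailer holds the prior and pays 2/3·20 + 1/3·14 = 18. Off path (no warranty), believing Reliable, it pays 20.
Reliable: the warranty nets 18 − 4 = 14; no warranty nets 20. Reliable would deviate.
Flimsy: the warranty nets 18 − 12 = 6; no warranty nets 20. Flimsy would deviate.
A type deviates, so pooling fails.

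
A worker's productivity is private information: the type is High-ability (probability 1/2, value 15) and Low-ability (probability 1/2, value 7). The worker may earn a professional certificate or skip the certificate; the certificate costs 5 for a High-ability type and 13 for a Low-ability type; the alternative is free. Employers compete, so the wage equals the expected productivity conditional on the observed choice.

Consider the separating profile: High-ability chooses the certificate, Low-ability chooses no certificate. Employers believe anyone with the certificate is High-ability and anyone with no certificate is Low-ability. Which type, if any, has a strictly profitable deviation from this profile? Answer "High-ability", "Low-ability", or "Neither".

Neither

The certificate pays 15; no certificate pays 7.
High-ability: assigned the certificate, nets 15 − 5 = 10; deviating to no certificate nets 7.
Low-ability: assigned no certificate, nets 7; deviating to the certificate nets 15 − 13 = 2.
Both types strictly prefer their assigned action; no profitable deviation.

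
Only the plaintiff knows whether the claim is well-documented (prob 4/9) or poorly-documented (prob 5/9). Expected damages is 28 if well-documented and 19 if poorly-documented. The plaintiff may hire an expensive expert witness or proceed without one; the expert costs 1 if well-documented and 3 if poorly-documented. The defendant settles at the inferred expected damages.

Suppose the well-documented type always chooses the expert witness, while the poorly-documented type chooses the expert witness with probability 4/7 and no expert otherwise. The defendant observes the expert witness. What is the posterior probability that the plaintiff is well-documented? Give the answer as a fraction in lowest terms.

7/12

P(the expert witness) = (4/9)·1 + (5/9)·(4/7) = 16/21.
By Bayes' rule, P(well-documented | the expert witness) = (4/9) / (16/21) = 7/12.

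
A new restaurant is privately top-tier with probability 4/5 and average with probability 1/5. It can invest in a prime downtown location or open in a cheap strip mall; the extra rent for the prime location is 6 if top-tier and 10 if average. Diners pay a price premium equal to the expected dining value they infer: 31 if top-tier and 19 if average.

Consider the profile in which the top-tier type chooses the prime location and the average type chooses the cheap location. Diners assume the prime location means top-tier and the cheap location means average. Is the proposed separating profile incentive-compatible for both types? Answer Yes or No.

Under these beliefs, the prime location earns price premium 31 and the cheap location earns price premium 19.
top-tier: the prime location nets 31 − 6 = 25; the cheap location nets 19. top-tier prefers the prime location.
average: the prime location nets 31 − 10 = 21; the cheap location nets 19. average would deviate to the prime location.
average has a profitable deviation, so the profile is not an equilibrium.

No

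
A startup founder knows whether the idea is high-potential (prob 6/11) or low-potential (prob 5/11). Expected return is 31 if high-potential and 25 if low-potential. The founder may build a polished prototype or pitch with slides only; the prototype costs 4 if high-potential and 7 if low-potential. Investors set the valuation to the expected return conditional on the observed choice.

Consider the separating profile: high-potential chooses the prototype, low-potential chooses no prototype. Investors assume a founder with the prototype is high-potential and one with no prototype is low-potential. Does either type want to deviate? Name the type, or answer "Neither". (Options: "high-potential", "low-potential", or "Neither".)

The prototype pays 31; no prototype pays 25.
high-potential: assigned the prototype, nets 31 − 4 = 27; deviating to no prototype nets 25.
low-potential: assigned no prototype, nets 25; deviating to the prototype nets 31 − 7 = 24.
Both types strictly prefer their assigned action; no profitable deviation.

Neither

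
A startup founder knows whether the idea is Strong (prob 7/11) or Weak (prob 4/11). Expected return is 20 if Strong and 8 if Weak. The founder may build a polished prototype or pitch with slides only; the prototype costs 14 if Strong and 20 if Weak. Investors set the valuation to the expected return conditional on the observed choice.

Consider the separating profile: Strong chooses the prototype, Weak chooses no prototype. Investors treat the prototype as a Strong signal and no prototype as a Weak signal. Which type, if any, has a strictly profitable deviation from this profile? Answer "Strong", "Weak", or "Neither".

Strong

The prototype pays 20; no prototype pays 8.
Strong: assigned the prototype, nets 20 − 14 = 6; deviating to no prototype nets 8.
Weak: assigned no prototype, nets 8; deviating to the prototype nets 20 − 20 = 0.
The Strong type gains 2 by deviating.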